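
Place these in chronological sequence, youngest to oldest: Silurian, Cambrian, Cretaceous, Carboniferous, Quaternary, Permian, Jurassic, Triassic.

Quaternary, Cretaceous, Jurassic, Triassic, Permian, Carboniferous, Silurian, Cambrian

Era membership (oldest first within each) — Paleozoic: Cambrian, Silurian, Carboniferous, Permian; Mesozoic: Triassic, Jurassic, Cretaceous; Cenozoic: Quaternary. Paleozoic precedes Mesozoic, which precedes Cenozoic. Concatenating the groups in that era order and then reversing gives youngest to oldest.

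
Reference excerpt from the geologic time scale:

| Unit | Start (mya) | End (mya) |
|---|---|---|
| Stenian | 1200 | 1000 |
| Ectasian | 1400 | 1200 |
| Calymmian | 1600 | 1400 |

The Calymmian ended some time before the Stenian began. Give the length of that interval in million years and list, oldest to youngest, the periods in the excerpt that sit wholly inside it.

The Calymmian closes at 1400 Ma and the Stenian opens at 1200 Ma, so the interval is 1400 − 1200 = 200 Myr.
A period fits inside if it starts at or after 1400 Ma and ends at or before 1200 Ma; oldest first that gives Ectasian.

200 million years; Ectasian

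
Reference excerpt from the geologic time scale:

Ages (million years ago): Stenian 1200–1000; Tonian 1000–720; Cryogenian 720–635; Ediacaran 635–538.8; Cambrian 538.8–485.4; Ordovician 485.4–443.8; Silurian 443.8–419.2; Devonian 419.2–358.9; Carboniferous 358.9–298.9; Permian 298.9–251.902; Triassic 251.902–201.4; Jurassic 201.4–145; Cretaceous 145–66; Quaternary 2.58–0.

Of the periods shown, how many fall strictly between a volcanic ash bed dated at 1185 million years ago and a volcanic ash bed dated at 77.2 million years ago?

1185 Ma sits inside the Stenian (1200–1000) and 77.2 Ma inside the Cretaceous (145–66); neither of those is wholly between the two dates.
The listed periods lying completely between them are Tonian, Cryogenian, Ediacaran, Cambrian, Ordovician, Silurian, Devonian, Carboniferous, Permian, Triassic, Jurassic — 11 in all.

11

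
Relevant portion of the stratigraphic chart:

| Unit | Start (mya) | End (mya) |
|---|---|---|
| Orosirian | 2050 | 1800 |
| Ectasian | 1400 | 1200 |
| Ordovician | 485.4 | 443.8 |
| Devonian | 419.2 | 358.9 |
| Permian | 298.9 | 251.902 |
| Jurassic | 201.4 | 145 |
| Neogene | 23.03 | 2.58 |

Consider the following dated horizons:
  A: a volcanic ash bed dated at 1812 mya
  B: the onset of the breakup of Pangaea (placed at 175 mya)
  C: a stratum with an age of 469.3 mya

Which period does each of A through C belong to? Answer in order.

A: 1812 Ma lies in 2050–1800 Ma, so Orosirian.
B: 175 Ma lies in 201.4–145 Ma, so Jurassic.
C: 469.3 Ma lies in 485.4–443.8 Ma, so Ordovician.

A — Orosirian; B — Jurassic; C — Ordovician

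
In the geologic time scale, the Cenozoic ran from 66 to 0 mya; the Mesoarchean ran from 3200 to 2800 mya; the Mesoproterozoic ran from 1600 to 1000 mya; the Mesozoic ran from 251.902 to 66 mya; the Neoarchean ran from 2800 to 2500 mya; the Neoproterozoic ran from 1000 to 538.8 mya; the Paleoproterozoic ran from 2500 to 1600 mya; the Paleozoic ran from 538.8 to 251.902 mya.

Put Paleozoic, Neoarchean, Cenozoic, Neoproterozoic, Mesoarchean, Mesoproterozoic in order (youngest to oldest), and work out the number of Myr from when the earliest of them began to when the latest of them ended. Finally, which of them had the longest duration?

Start ages (Ma): Mesoarchean 3200, Neoarchean 2800, Mesoproterozoic 1600, Neoproterozoic 1000, Paleozoic 538.8, Cenozoic 66.
Ordered youngest to oldest: Cenozoic, Paleozoic, Neoproterozoic, Mesoproterozoic, Neoarchean, Mesoarchean.
Span = 3200 − 0 = 3200 Myr.
Durations: Mesoproterozoic 600, Neoproterozoic 461.2, Mesoarchean 400, Cenozoic 66, Neoarchean 300, Paleozoic 286.898 → longest is Mesoproterozoic (600 Myr).

Cenozoic, Paleozoic, Neoproterozoic, Mesoproterozoic, Neoarchean, Mesoarchean; total span 3200 Myr; longest is Mesoproterozoic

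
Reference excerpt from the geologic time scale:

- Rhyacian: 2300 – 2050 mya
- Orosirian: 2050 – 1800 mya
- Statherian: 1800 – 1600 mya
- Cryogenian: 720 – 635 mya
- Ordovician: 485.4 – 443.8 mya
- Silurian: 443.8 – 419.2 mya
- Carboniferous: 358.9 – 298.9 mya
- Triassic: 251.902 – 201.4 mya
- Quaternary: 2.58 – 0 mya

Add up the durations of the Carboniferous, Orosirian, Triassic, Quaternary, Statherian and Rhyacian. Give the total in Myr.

813.082 million years

Duration is start − end for each: (358.9 − 298.9) + (2050 − 1800) + (251.902 − 201.4) + (2.58 − 0) + (1800 − 1600) + (2300 − 2050).
That is 60 + 250 + 50.502 + 2.58 + 200 + 250, which totals 813.082 million years.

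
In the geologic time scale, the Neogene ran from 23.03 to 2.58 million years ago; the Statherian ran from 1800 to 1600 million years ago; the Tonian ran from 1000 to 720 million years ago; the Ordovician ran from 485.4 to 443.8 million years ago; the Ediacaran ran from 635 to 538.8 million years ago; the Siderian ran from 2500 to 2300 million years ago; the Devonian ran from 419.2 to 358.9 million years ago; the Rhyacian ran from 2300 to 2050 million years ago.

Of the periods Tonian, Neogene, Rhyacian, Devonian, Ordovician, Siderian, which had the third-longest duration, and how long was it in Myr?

Siderian, 200 million years

Start − end for each: Tonian 1000 − 720 = 280; Neogene 23.03 − 2.58 = 20.45; Rhyacian 2300 − 2050 = 250; Devonian 419.2 − 358.9 = 60.3; Ordovician 485.4 − 443.8 = 41.6; Siderian 2500 − 2300 = 200.
Ranking these from longest: Tonian > Rhyacian > Siderian > Devonian > Ordovician > Neogene.
Position 3 in that ranking is Siderian, which lasted 200 Myr.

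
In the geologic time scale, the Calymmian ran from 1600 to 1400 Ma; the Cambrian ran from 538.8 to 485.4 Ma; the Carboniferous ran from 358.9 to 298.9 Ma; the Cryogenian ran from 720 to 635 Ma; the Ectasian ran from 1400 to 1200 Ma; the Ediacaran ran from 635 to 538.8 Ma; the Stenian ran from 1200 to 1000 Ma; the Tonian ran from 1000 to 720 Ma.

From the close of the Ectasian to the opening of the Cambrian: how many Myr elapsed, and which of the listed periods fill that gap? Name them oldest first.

661.2 million years; Stenian, Tonian, Cryogenian, Ediacaran

End of Ectasian = 1200 Ma; start of Cambrian = 538.8 Ma.
Gap = 1200 − 538.8 = 661.2 Myr.
Periods wholly inside 1200–538.8 Ma: Stenian (1200–1000), Tonian (1000–720), Cryogenian (720–635), Ediacaran (635–538.8).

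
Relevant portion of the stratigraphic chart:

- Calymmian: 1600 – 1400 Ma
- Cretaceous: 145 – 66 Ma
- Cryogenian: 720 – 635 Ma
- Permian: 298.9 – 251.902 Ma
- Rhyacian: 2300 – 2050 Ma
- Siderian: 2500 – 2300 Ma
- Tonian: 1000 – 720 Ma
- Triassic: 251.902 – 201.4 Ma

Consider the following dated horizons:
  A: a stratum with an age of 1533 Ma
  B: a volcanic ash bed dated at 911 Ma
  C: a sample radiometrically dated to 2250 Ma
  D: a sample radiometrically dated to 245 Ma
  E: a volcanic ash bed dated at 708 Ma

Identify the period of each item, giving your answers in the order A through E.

A — Calymmian; B — Tonian; C — Rhyacian; D — Triassic; E — Cryogenian

A: 1533 Ma lies in 1600–1400 Ma, so Calymmian.
B: 911 Ma lies in 1000–720 Ma, so Tonian.
C: 2250 Ma lies in 2300–2050 Ma, so Rhyacian.
D: 245 Ma lies in 251.902–201.4 Ma, so Triassic.
E: 708 Ma lies in 720–635 Ma, so Cryogenian.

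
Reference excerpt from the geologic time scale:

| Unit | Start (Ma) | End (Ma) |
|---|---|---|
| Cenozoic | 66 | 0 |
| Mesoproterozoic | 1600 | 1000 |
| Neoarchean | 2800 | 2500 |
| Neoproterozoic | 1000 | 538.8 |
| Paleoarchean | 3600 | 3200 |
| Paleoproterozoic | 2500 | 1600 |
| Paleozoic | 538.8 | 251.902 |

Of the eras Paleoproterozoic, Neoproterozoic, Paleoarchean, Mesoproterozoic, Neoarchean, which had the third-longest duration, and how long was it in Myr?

Start − end for each: Paleoproterozoic 2500 − 1600 = 900; Neoproterozoic 1000 − 538.8 = 461.2; Paleoarchean 3600 − 3200 = 400; Mesoproterozoic 1600 − 1000 = 600; Neoarchean 2800 − 2500 = 300.
Ranking these from longest: Paleoproterozoic > Mesoproterozoic > Neoproterozoic > Paleoarchean > Neoarchean.
Position 3 in that ranking is Neoproterozoic, which lasted 461.2 Myr.

Neoproterozoic, 461.2 million years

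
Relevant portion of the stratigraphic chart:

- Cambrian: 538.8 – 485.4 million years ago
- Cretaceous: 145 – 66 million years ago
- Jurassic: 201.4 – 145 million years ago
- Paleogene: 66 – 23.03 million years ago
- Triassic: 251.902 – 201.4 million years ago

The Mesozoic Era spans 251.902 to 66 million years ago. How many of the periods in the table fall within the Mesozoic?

3

Periods inside 251.902–66 Ma: Triassic, Jurassic, Cretaceous — 3 in total.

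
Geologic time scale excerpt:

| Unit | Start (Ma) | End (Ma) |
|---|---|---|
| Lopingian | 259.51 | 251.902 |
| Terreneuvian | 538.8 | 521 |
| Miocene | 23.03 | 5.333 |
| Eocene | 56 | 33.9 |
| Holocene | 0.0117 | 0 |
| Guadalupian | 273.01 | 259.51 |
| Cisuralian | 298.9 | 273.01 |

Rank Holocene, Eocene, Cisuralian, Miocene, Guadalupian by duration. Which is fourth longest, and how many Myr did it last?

Guadalupian, 13.5 million years

Durations: Holocene 0.0117; Eocene 22.1; Cisuralian 25.89; Miocene 17.697; Guadalupian 13.5 Myr.
Sorted longest-first: Cisuralian (25.89), Eocene (22.1), Miocene (17.697), Guadalupian (13.5), Holocene (0.0117).
The fourth longest is Guadalupian at 13.5 Myr.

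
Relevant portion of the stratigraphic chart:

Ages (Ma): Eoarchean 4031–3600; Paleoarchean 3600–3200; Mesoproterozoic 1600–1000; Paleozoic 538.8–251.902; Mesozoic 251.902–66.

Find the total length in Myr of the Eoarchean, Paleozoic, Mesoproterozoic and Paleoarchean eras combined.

1717.898 million years

Each duration: Eoarchean = 431; Paleozoic = 286.898; Mesoproterozoic = 600; Paleoarchean = 400.
Sum: 431 + 286.898 + 600 + 400 = 1717.898 Myr.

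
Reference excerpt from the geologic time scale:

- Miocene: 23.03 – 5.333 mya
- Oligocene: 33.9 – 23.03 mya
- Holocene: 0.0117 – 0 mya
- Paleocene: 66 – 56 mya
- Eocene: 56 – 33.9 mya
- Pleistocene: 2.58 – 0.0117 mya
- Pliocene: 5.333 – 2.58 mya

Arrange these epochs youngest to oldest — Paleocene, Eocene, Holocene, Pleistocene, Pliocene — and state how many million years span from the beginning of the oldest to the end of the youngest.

Holocene, Pleistocene, Pliocene, Eocene, Paleocene; total span 66 Myr

Start ages (Ma): Paleocene 66, Eocene 56, Pliocene 5.333, Pleistocene 2.58, Holocene 0.0117.
Ordered youngest to oldest: Holocene, Pleistocene, Pliocene, Eocene, Paleocene.
Span = 66 − 0 = 66 Myr.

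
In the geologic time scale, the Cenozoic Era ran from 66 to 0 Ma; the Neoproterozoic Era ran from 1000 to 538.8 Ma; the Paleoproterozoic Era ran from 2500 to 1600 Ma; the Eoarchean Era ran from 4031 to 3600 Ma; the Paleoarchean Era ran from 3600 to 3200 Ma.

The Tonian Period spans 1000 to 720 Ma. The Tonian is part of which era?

The Tonian (1000–720 Ma) lies entirely within 1000–538.8 Ma, the Neoproterozoic Era.

Neoproterozoic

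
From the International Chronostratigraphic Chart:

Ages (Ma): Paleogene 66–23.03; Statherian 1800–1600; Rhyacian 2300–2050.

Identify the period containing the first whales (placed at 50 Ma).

Paleogene

50 Ma lies between 66 and 23.03 Ma, so it falls in the Paleogene.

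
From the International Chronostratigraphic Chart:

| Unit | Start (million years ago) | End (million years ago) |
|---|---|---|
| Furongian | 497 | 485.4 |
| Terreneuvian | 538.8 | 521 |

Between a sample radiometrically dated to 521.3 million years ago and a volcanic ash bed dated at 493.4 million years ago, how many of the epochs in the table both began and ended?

Checking each listed span, none has both start < 521.3 Ma and end > 493.4 Ma — every epoch straddles one of the two dates or lies outside them — so the count is 0.

0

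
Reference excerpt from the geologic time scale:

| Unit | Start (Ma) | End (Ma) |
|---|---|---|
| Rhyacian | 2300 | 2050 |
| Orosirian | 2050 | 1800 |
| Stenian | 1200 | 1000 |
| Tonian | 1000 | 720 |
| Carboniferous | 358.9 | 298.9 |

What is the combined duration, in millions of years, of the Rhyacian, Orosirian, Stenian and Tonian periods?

980 million years

Duration is start − end for each: (2300 − 2050) + (2050 − 1800) + (1200 − 1000) + (1000 − 720).
That is 250 + 250 + 200 + 280, which totals 980 million years.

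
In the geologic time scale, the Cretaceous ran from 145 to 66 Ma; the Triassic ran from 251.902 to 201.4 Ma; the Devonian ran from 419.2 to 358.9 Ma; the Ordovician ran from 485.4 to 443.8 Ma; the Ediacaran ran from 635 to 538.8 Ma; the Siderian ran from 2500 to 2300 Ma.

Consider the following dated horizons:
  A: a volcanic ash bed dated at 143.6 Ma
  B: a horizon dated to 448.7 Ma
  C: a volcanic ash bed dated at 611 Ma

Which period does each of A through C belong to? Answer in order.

Match each age against the start–end ranges in the excerpt: A = 143.6 Ma → Cretaceous (145–66); B = 448.7 Ma → Ordovician (485.4–443.8); C = 611 Ma → Ediacaran (635–538.8).

A — Cretaceous; B — Ordovician; C — Ediacaran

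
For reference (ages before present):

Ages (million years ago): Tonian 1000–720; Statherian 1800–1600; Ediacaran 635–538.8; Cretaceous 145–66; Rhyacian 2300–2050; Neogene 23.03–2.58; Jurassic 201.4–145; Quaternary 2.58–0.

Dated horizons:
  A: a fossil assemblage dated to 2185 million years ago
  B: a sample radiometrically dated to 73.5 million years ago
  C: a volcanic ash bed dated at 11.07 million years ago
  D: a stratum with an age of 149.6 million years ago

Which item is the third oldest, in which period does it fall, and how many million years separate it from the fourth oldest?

B, in the Cretaceous; 62.43 million years to C

Larger Ma means older, so oldest first: A 2185 > D 149.6 > B 73.5 > C 11.07.
Counting 3 along gives B (73.5 Ma); the excerpt puts that inside the Cretaceous, 145–66 Ma.
Next in line is C (11.07 Ma), and 73.5 − 11.07 = 62.43 Myr.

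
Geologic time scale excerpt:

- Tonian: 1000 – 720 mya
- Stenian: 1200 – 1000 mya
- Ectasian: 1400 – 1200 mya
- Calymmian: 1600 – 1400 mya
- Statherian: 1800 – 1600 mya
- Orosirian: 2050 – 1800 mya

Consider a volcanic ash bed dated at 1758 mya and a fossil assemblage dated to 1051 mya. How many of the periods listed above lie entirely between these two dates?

2

1758 Ma sits inside the Statherian (1800–1600) and 1051 Ma inside the Stenian (1200–1000); neither of those is wholly between the two dates.
The listed periods lying completely between them are Calymmian, Ectasian — 2 in all.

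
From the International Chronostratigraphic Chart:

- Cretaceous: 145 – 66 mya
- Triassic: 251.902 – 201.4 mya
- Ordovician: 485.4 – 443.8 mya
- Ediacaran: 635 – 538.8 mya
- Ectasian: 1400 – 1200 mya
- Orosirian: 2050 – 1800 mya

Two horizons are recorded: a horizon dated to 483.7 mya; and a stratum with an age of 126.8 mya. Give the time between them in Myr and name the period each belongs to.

356.9 million years apart; the first in the Ordovician, the second in the Cretaceous

Elapsed time: 483.7 − 126.8 = 356.9 Myr.
483.7 Ma lies within 485.4–443.8 Ma: Ordovician.
126.8 Ma lies within 145–66 Ma: Cretaceous.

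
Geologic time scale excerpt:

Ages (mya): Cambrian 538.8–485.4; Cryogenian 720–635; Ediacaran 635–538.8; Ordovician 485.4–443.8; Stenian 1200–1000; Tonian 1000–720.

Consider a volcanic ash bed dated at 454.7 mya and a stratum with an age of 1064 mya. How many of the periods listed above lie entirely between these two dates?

The older date is 1064 Ma and the younger is 454.7 Ma.
Periods with start < 1064 and end > 454.7 Ma: Tonian (1000–720), Cryogenian (720–635), Ediacaran (635–538.8), Cambrian (538.8–485.4).
That is 4 complete periods.

4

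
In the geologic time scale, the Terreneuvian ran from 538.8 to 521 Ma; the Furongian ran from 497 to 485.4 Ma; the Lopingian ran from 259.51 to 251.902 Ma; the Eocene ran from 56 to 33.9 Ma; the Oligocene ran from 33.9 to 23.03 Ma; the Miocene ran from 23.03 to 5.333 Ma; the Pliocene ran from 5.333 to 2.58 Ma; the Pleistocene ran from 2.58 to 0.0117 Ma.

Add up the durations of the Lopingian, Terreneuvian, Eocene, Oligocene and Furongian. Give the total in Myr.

69.978 million years

Each duration: Lopingian = 7.608; Terreneuvian = 17.8; Eocene = 22.1; Oligocene = 10.87; Furongian = 11.6.
Sum: 7.608 + 17.8 + 22.1 + 10.87 + 11.6 = 69.978 Myr.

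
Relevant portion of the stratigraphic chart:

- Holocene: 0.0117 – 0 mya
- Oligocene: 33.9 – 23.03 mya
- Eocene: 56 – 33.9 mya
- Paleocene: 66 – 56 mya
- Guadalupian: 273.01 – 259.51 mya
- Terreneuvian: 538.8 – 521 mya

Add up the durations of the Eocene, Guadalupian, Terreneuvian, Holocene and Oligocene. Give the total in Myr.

Duration is start − end for each: (56 − 33.9) + (273.01 − 259.51) + (538.8 − 521) + (0.0117 − 0) + (33.9 − 23.03).
That is 22.1 + 13.5 + 17.8 + 0.0117 + 10.87, which totals 64.2817 million years.

64.2817 million years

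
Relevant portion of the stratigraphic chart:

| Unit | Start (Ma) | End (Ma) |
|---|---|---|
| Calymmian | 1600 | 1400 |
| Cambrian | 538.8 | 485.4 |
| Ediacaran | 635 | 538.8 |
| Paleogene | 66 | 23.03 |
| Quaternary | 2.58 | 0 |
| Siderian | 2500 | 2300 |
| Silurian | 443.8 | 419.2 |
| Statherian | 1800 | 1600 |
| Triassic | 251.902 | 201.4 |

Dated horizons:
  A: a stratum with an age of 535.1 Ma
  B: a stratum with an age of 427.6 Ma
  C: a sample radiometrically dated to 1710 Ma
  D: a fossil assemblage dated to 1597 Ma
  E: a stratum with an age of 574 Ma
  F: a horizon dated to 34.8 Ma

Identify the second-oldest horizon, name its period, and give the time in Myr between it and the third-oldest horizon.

D, in the Calymmian; 1023 million years to E

Larger Ma means older, so oldest first: C 1710 > D 1597 > E 574 > A 535.1 > B 427.6 > F 34.8.
Counting 2 along gives D (1597 Ma); the excerpt puts that inside the Calymmian, 1600–1400 Ma.
Next in line is E (574 Ma), and 1597 − 574 = 1023 Myr.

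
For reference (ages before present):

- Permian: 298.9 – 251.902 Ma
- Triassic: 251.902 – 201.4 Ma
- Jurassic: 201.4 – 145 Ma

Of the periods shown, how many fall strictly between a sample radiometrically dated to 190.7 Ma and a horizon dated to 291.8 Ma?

291.8 Ma sits inside the Permian (298.9–251.902) and 190.7 Ma inside the Jurassic (201.4–145); neither of those is wholly between the two dates.
The listed periods lying completely between them are Triassic — 1 in all.

1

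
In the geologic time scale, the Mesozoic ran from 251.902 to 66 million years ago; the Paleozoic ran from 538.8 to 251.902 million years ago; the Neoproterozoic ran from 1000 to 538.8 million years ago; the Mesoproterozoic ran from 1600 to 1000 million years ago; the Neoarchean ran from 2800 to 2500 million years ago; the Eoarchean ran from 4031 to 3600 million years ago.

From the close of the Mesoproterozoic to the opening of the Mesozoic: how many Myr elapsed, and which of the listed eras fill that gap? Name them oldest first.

748.098 million years; Neoproterozoic, Paleozoic

The Mesoproterozoic closes at 1000 Ma and the Mesozoic opens at 251.902 Ma, so the interval is 1000 − 251.902 = 748.098 Myr.
An era fits inside if it starts at or after 1000 Ma and ends at or before 251.902 Ma; oldest first that gives Neoproterozoic, Paleozoic.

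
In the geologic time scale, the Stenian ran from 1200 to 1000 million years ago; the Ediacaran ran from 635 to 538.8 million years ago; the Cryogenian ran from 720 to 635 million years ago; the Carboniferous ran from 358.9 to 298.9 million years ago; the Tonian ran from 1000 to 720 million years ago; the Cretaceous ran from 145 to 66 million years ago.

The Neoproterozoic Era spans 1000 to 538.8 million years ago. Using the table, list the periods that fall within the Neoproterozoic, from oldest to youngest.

Periods with both bounds inside 1000–538.8 Ma: Tonian (1000–720), Cryogenian (720–635), Ediacaran (635–538.8).

Tonian, Cryogenian, Ediacaran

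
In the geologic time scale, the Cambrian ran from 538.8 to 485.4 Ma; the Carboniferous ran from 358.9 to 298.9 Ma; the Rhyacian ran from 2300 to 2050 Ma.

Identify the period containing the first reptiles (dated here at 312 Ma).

Carboniferous

312 Ma lies between 358.9 and 298.9 Ma, so it falls in the Carboniferous.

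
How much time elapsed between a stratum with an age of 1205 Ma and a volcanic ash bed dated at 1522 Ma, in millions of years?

317 million years

1522 − 1205 = 317 million years.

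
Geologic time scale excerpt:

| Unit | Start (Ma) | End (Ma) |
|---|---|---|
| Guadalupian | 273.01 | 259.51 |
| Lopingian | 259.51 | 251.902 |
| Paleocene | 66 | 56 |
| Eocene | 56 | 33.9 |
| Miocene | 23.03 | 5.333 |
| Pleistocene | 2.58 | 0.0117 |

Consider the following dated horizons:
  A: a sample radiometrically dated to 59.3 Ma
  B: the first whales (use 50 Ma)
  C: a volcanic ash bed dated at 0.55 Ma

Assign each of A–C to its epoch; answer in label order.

A: 59.3 Ma lies in 66–56 Ma, so Paleocene.
B: 50 Ma lies in 56–33.9 Ma, so Eocene.
C: 0.55 Ma lies in 2.58–0.0117 Ma, so Pleistocene.

A — Paleocene; B — Eocene; C — Pleistocene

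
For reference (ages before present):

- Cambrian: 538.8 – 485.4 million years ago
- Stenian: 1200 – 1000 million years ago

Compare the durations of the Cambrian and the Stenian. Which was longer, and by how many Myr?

Stenian, by 146.6 million years

Cambrian: 538.8 − 485.4 = 53.4 Myr.
Stenian: 1200 − 1000 = 200 Myr.
Difference: 200 − 53.4 = 146.6 Myr, so the Stenian was longer.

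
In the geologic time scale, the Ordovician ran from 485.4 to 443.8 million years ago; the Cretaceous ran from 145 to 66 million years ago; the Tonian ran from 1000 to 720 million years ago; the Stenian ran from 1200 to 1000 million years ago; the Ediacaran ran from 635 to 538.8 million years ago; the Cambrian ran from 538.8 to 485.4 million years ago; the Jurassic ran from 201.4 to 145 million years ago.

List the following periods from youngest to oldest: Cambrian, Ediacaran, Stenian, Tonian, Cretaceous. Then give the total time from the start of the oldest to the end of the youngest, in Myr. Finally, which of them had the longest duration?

From the excerpt: Cambrian 538.8–485.4; Ediacaran 635–538.8; Stenian 1200–1000; Tonian 1000–720; Cretaceous 145–66 (Ma).
Larger Ma is earlier, so the oldest is Stenian and the youngest is Cretaceous; youngest to oldest: Cretaceous, Cambrian, Ediacaran, Tonian, Stenian.
Oldest start 1200 minus youngest end 66 gives 1134 Myr overall.
Individual lengths (start − end): Stenian 200; Ediacaran 96.2; Cambrian 53.4; Tonian 280; Cretaceous 79. The largest is Tonian at 280 Myr.

Cretaceous, Cambrian, Ediacaran, Tonian, Stenian; total span 1134 Myr; longest is Tonian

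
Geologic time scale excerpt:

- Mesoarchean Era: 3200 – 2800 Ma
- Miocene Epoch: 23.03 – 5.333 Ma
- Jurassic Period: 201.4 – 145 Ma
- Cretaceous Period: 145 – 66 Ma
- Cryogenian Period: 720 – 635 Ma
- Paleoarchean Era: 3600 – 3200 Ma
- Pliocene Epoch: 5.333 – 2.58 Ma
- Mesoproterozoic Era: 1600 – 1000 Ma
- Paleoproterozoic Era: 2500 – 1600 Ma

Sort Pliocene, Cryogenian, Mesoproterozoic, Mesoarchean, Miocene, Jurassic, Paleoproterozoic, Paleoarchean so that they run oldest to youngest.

The oldest of these is Paleoarchean (starts 3600 Ma) and the youngest is Pliocene (ends 2.58 Ma).
In between, by decreasing start age: Mesoarchean (3200), Paleoproterozoic (2500), Mesoproterozoic (1600), Cryogenian (720), Jurassic (201.4), Miocene (23.03).

Paleoarchean, Mesoarchean, Paleoproterozoic, Mesoproterozoic, Cryogenian, Jurassic, Miocene, Pliocene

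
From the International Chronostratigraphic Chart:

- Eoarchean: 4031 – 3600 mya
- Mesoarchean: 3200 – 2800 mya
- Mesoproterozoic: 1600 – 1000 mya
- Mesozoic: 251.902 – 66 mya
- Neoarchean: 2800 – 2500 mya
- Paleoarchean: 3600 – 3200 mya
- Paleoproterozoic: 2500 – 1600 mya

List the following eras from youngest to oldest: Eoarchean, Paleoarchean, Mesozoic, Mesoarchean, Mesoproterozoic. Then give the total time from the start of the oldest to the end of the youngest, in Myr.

Start ages (Ma): Eoarchean 4031, Paleoarchean 3600, Mesoarchean 3200, Mesoproterozoic 1600, Mesozoic 251.902.
Ordered youngest to oldest: Mesozoic, Mesoproterozoic, Mesoarchean, Paleoarchean, Eoarchean.
Span = 4031 − 66 = 3965 Myr.

Mesozoic → Mesoproterozoic → Mesoarchean → Paleoarchean → Eoarchean; total span 3965 Myr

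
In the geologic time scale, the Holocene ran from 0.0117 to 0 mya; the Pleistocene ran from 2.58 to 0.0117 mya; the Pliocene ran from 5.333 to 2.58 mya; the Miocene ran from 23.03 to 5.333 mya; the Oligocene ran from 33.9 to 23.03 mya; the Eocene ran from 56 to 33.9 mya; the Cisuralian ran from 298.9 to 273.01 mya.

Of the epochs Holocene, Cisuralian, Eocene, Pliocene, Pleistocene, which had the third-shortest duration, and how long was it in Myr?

Pliocene, 2.753 million years

Durations: Holocene 0.0117; Cisuralian 25.89; Eocene 22.1; Pliocene 2.753; Pleistocene 2.5683 Myr.
Sorted shortest-first: Holocene (0.0117), Pleistocene (2.5683), Pliocene (2.753), Eocene (22.1), Cisuralian (25.89).
The third shortest is Pliocene at 2.753 Myr.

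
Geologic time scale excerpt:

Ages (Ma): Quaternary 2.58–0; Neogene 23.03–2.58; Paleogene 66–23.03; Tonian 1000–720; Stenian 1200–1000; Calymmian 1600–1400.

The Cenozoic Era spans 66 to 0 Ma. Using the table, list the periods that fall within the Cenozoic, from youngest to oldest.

Periods with both bounds inside 66–0 Ma: Quaternary (2.58–0), Neogene (23.03–2.58), Paleogene (66–23.03).

Quaternary, Neogene, Paleogene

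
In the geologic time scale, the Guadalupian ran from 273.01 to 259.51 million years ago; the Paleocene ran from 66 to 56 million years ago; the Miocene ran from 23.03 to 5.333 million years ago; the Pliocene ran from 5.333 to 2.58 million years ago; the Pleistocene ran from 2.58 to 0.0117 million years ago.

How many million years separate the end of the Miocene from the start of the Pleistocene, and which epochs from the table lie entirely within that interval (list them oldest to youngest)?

The Miocene closes at 5.333 Ma and the Pleistocene opens at 2.58 Ma, so the interval is 5.333 − 2.58 = 2.753 Myr.
An epoch fits inside if it starts at or after 5.333 Ma and ends at or before 2.58 Ma; oldest first that gives Pliocene.

2.753 million years; Pliocene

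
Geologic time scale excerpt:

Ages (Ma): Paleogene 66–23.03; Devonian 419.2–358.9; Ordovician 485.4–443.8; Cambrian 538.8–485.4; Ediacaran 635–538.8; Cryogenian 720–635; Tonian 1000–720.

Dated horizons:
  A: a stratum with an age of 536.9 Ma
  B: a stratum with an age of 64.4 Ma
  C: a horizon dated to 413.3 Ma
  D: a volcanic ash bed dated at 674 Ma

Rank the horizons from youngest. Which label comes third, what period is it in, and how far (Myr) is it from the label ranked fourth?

A, in the Cambrian; 137.1 million years to D

Sorted youngest-first by Ma: B (64.4), C (413.3), A (536.9), D (674).
The third youngest is A at 536.9 Ma, which lies in 538.8–485.4 Ma: the Cambrian.
The fourth youngest is D at 674 Ma; separation = |536.9 − 674| = 137.1 Myr.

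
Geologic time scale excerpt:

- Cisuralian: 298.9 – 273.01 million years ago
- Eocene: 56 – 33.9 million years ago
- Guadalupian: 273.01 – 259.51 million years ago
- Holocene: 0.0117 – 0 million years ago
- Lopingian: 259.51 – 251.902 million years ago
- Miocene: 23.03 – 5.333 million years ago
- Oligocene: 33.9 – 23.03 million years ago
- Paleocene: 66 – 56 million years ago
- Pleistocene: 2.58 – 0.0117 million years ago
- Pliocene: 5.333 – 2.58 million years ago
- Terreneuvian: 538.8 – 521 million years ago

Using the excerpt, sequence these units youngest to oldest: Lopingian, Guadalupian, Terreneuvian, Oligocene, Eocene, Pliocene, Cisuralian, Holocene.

Sorting by start age (ascending Ma, since larger Ma = older): Holocene began 0.0117, Pliocene began 5.333, Oligocene began 33.9, Eocene began 56, Lopingian began 259.51, Guadalupian began 273.01, Cisuralian began 298.9, Terreneuvian began 538.8.

Holocene, then Pliocene, then Oligocene, then Eocene, then Lopingian, then Guadalupian, then Cisuralian, then Terreneuvian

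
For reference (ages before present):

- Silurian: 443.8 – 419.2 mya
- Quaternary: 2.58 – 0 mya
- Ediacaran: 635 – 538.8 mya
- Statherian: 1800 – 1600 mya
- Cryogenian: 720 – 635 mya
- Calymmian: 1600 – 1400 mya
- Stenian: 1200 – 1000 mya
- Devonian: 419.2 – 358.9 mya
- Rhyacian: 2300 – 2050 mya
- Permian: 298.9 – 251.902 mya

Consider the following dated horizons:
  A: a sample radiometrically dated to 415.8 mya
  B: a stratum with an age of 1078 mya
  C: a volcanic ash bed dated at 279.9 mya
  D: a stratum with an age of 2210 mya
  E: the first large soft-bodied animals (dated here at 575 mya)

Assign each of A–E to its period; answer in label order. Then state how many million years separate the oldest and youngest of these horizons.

A: 415.8 Ma lies in 419.2–358.9 Ma, so Devonian.
B: 1078 Ma lies in 1200–1000 Ma, so Stenian.
C: 279.9 Ma lies in 298.9–251.902 Ma, so Permian.
D: 2210 Ma lies in 2300–2050 Ma, so Rhyacian.
E: 575 Ma lies in 635–538.8 Ma, so Ediacaran.
Oldest = 2210 Ma, youngest = 279.9 Ma → span 1930.1 Myr.

A — Devonian; B — Stenian; C — Permian; D — Rhyacian; E — Ediacaran; span 1930.1 million years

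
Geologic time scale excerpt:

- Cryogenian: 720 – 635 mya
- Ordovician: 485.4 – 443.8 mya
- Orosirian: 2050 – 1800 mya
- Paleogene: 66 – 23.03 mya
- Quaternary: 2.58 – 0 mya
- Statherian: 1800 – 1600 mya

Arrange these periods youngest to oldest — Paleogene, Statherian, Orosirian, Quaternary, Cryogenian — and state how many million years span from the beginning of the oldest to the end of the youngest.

Quaternary → Paleogene → Cryogenian → Statherian → Orosirian; total span 2050 Myr

Start ages (Ma): Orosirian 2050, Statherian 1800, Cryogenian 720, Paleogene 66, Quaternary 2.58.
Ordered youngest to oldest: Quaternary, Paleogene, Cryogenian, Statherian, Orosirian.
Span = 2050 − 0 = 2050 Myr.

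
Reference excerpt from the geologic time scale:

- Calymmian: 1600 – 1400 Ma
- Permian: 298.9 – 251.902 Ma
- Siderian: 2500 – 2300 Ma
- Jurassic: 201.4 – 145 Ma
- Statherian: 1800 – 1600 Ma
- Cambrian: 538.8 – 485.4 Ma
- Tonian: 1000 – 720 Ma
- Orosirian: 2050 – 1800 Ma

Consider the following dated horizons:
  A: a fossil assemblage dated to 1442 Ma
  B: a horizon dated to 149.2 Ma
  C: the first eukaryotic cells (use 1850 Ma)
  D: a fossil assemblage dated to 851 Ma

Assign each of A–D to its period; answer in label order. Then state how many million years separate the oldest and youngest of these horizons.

A — Calymmian; B — Jurassic; C — Orosirian; D — Tonian; span 1700.8 million years

A: 1442 Ma lies in 1600–1400 Ma, so Calymmian.
B: 149.2 Ma lies in 201.4–145 Ma, so Jurassic.
C: 1850 Ma lies in 2050–1800 Ma, so Orosirian.
D: 851 Ma lies in 1000–720 Ma, so Tonian.
Oldest = 1850 Ma, youngest = 149.2 Ma → span 1700.8 Myr.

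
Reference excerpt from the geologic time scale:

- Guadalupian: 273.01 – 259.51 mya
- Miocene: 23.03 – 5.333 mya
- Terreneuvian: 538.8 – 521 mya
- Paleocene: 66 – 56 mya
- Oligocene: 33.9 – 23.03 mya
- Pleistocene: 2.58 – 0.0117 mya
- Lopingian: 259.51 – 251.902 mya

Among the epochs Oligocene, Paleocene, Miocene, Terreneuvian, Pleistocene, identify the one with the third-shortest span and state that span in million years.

Oligocene, 10.87 million years

Start − end for each: Oligocene 33.9 − 23.03 = 10.87; Paleocene 66 − 56 = 10; Miocene 23.03 − 5.333 = 17.697; Terreneuvian 538.8 − 521 = 17.8; Pleistocene 2.58 − 0.0117 = 2.5683.
Ranking these from shortest: Pleistocene < Paleocene < Oligocene < Miocene < Terreneuvian.
Position 3 in that ranking is Oligocene, which lasted 10.87 Myr.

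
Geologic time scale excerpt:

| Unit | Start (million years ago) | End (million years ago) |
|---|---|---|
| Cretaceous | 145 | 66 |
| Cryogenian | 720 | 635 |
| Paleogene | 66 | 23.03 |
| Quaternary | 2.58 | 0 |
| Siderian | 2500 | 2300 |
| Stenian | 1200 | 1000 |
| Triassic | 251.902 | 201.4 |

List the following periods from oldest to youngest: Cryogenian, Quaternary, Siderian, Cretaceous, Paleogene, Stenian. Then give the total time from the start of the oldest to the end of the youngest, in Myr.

Siderian → Stenian → Cryogenian → Cretaceous → Paleogene → Quaternary; total span 2500 Myr

Start ages (Ma): Siderian 2500, Stenian 1200, Cryogenian 720, Cretaceous 145, Paleogene 66, Quaternary 2.58.
Ordered oldest to youngest: Siderian, Stenian, Cryogenian, Cretaceous, Paleogene, Quaternary.
Span = 2500 − 0 = 2500 Myr.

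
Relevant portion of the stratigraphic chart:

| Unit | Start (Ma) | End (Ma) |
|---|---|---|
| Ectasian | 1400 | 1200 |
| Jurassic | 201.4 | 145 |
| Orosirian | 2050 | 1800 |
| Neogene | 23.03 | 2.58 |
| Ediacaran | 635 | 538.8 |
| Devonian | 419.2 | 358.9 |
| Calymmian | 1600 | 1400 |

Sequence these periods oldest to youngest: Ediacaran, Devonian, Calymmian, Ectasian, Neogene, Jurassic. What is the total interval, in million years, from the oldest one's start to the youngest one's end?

Start ages (Ma): Calymmian 1600, Ectasian 1400, Ediacaran 635, Devonian 419.2, Jurassic 201.4, Neogene 23.03.
Ordered oldest to youngest: Calymmian, Ectasian, Ediacaran, Devonian, Jurassic, Neogene.
Span = 1600 − 2.58 = 1597.42 Myr.

Calymmian → Ectasian → Ediacaran → Devonian → Jurassic → Neogene; total span 1597.42 Myr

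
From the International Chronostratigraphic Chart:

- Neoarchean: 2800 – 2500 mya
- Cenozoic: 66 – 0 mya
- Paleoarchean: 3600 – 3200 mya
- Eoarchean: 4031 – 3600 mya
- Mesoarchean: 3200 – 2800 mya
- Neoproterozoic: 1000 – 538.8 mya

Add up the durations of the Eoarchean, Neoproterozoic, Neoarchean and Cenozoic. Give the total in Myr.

Each duration: Eoarchean = 431; Neoproterozoic = 461.2; Neoarchean = 300; Cenozoic = 66.
Sum: 431 + 461.2 + 300 + 66 = 1258.2 Myr.

1258.2 million years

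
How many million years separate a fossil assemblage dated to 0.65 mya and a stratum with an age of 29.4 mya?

29.4 − 0.65 = 28.75 million years.

28.75 million years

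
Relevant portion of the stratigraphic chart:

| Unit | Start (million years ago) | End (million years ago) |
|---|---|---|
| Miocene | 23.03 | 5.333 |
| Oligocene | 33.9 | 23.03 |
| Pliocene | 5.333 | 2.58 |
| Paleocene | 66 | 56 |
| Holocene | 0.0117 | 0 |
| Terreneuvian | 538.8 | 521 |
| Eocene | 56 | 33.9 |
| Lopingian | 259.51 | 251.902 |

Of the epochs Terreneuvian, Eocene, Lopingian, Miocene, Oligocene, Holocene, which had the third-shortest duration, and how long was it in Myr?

Oligocene, 10.87 million years

Start − end for each: Terreneuvian 538.8 − 521 = 17.8; Eocene 56 − 33.9 = 22.1; Lopingian 259.51 − 251.902 = 7.608; Miocene 23.03 − 5.333 = 17.697; Oligocene 33.9 − 23.03 = 10.87; Holocene 0.0117 − 0 = 0.0117.
Ranking these from shortest: Holocene < Lopingian < Oligocene < Miocene < Terreneuvian < Eocene.
Position 3 in that ranking is Oligocene, which lasted 10.87 Myr.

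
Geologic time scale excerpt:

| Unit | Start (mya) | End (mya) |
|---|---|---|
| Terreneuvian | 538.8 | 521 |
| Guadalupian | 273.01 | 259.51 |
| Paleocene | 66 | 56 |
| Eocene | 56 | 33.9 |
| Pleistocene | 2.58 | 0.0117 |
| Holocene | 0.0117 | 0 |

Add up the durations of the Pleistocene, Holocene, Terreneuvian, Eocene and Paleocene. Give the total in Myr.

Duration is start − end for each: (2.58 − 0.0117) + (0.0117 − 0) + (538.8 − 521) + (56 − 33.9) + (66 − 56).
That is 2.5683 + 0.0117 + 17.8 + 22.1 + 10, which totals 52.48 million years.

52.48 million years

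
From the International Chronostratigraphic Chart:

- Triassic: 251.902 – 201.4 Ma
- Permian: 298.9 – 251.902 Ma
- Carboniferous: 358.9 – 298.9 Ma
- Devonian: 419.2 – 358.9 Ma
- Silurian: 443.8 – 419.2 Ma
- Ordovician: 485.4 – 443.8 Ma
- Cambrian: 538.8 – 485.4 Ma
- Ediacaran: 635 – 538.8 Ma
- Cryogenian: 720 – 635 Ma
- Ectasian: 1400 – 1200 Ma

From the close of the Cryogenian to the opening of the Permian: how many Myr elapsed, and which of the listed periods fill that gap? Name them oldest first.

336.1 million years; Ediacaran, Cambrian, Ordovician, Silurian, Devonian, Carboniferous

End of Cryogenian = 635 Ma; start of Permian = 298.9 Ma.
Gap = 635 − 298.9 = 336.1 Myr.
Periods wholly inside 635–298.9 Ma: Ediacaran (635–538.8), Cambrian (538.8–485.4), Ordovician (485.4–443.8), Silurian (443.8–419.2), Devonian (419.2–358.9), Carboniferous (358.9–298.9).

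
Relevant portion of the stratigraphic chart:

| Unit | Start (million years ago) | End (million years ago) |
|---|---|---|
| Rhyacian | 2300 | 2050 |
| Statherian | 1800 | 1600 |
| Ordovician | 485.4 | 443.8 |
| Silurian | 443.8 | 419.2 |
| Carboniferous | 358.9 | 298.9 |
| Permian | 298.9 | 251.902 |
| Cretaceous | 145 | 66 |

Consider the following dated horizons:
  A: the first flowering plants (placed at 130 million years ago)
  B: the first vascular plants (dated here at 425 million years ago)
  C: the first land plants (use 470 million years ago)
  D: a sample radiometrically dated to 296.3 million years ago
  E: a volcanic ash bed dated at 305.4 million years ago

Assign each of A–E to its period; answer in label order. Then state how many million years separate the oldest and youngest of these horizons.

Match each age against the start–end ranges in the excerpt: A = 130 Ma → Cretaceous (145–66); B = 425 Ma → Silurian (443.8–419.2); C = 470 Ma → Ordovician (485.4–443.8); D = 296.3 Ma → Permian (298.9–251.902); E = 305.4 Ma → Carboniferous (358.9–298.9).
The largest age is 470 Ma and the smallest is 130 Ma; their difference is 340 Myr.

A — Cretaceous; B — Silurian; C — Ordovician; D — Permian; E — Carboniferous; span 340 million years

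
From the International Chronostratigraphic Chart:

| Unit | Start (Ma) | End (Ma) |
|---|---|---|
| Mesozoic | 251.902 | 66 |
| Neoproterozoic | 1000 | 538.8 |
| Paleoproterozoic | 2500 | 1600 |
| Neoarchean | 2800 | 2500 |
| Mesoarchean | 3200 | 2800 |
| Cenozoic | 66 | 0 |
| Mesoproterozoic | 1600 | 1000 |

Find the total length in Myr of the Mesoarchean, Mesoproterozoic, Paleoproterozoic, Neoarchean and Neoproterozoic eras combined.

Each duration: Mesoarchean = 400; Mesoproterozoic = 600; Paleoproterozoic = 900; Neoarchean = 300; Neoproterozoic = 461.2.
Sum: 400 + 600 + 900 + 300 + 461.2 = 2661.2 Myr.

2661.2 million years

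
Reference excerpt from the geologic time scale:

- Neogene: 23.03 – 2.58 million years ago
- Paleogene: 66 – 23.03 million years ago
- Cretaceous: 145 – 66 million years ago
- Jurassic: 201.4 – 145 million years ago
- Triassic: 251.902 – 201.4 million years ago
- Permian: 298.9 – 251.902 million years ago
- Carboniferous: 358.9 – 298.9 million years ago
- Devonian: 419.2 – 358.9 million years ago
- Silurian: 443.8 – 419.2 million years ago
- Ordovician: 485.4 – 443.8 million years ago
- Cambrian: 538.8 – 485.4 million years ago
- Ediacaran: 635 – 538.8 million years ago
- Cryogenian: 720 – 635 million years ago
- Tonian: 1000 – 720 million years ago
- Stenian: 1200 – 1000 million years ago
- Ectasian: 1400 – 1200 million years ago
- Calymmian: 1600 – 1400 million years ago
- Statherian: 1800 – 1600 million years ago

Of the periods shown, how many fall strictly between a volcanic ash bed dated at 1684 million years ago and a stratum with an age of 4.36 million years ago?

The older date is 1684 Ma and the younger is 4.36 Ma.
Periods with start < 1684 and end > 4.36 Ma: Calymmian (1600–1400), Ectasian (1400–1200), Stenian (1200–1000), Tonian (1000–720), Cryogenian (720–635), Ediacaran (635–538.8), Cambrian (538.8–485.4), Ordovician (485.4–443.8), Silurian (443.8–419.2), Devonian (419.2–358.9), Carboniferous (358.9–298.9), Permian (298.9–251.902), Triassic (251.902–201.4), Jurassic (201.4–145), Cretaceous (145–66), Paleogene (66–23.03).
That is 16 complete periods.

16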